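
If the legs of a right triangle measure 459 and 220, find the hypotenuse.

c² = a² + b² = 459² + 220² = 210681 + 48400 = 259081
c = 509

509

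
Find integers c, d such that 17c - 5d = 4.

Step 1: Check solvability.
gcd(17, 5) = 1
Since 1 divides 4, solutions exist.

Step 2: Apply extended Euclidean algorithm to find gcd.
We find integers such that 17*x0 + 5*y0 = 1

Step 3: Scale the particular solution.
Multiply by 4/1 = 4:
c = -8, d = -28

Step 4: Verify.
17*(-8) - 5*(-28) = 4 = 4 ✓

c = -8, d = -28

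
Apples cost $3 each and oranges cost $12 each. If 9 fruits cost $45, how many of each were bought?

Let a = apples, o = oranges.
a + o = 9
3a + 12o = 45
Substitute o = 9 - a:
3a + 12(9 - a) = 45
(3 - 12)a = 45 - 108
-9a = -63
a = 7, o = 9 - 7 = 2

Apples: 7, Oranges: 2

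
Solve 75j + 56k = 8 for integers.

Step 1: Check solvability.
gcd(75, 56) = 1
Since 1 divides 8, solutions exist.

Step 2: Apply extended Euclidean algorithm to find gcd.
We find integers such that 75*x0 + 56*y0 = 1

Step 3: Scale the particular solution.
Multiply by 8/1 = 8:
j = 24, k = -32

Step 4: Verify.
75*(24) + 56*(-32) = 8 = 8 ✓

j = 24, k = -32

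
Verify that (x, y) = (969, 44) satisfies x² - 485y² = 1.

Compute x² = 969² = 938961
Compute 485y² = 485·44² = 485·1936 = 938960
x² - 485y² = 938961 - 938960 = 1
Since this equals 1, (969, 44) is a solution.

Yes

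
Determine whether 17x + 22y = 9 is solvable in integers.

Step 1: Compute gcd(17, 22).
gcd(17, 22) = 1

Step 2: Check divisibility.
Does 1 divide 9? 9 = 1 x 9, so yes.

By the theorem on linear Diophantine equations, 17x + 22y = 9 has integer solutions if and only if gcd(17, 22) divides 9. Since 1 | 9, solutions exist.

Yes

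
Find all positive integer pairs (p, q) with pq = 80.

The positive divisors of 80 are: 1, 2, 4, 5, 8, 10, 16, 20, 40, 80.
Each divisor d gives the pair (d, 80/d):
(1, 80), (2, 40), (4, 20), (5, 16), (8, 10), (10, 8), (16, 5), (20, 4), (40, 2), (80, 1)

(1, 80), (2, 40), (4, 20), (5, 16), (8, 10), (10, 8), (16, 5), (20, 4), (40, 2), (80, 1)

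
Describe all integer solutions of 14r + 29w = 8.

Step 1: Compute gcd(14, 29) = 1.
Since 1 divides 8, solutions exist.

Step 2: Find a particular solution using extended Euclidean algorithm.
We get r₀ = -16, w₀ = 8.
Check: 14*-16 + 29*8 = 8 = 8 ✓

Step 3: Write the general solution.
r = -16 + (29/1)t = -16 + 29t
w = 8 - (14/1)t = 8 - 14t
for any integer t.

r = -16 + 29t, w = 8 - 14t for integer t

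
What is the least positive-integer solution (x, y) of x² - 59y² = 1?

We seek the smallest positive integers (x, y) with x² - 59y² = 1, i.e., x² = 59y² + 1.
Try successive y values:
y = 1: x² = 59·1² + 1 = 60, not a perfect square
y = 2: x² = 59·2² + 1 = 237, not a perfect square
y = 3: x² = 59·3² + 1 = 532, not a perfect square
... continuing the search (or via continued fractions) ...
y = 69: x² = 59·69² + 1 = 280900, x = 530 ✓

Verify: 530² - 59·69² = 280900 - 280899 = 1 ✓

x = 530, y = 69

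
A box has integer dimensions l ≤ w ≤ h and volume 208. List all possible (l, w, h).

Iterate l from 1 to ⌊208^(1/3)⌋. For each l dividing 208, iterate w ≥ l with w dividing 208/l, and set h = 208/(l·w).
Triples found (9): (1×1×208), (1×2×104), (1×4×52), (1×8×26), (1×13×16), (2×2×52), (2×4×26), (2×8×13), (4×4×13)

(1×1×208), (1×2×104), (1×4×52), (1×8×26), (1×13×16), (2×2×52), (2×4×26), (2×8×13), (4×4×13)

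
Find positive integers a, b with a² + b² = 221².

We need a² + b² = 221² = 48841.
Trying: 21² + 220² = 441 + 48400 = 48841 ✓

(21, 220, 221)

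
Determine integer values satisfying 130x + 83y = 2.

Step 1: Check solvability.
gcd(130, 83) = 1
Since 1 divides 2, solutions exist.

Step 2: Apply extended Euclidean algorithm to find gcd.
We find integers such that 130*x0 + 83*y0 = 1

Step 3: Scale the particular solution.
Multiply by 2/1 = 2:
x = -60, y = 94

Step 4: Verify.
130*(-60) + 83*(94) = 2 = 2 ✓

x = -60, y = 94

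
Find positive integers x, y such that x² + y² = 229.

Search for x with 229 - x² a perfect square.
x = 2: 229 - 2² = 229 - 4 = 225 = 15² ✓
So x = 2, y = 15.

x = 2, y = 15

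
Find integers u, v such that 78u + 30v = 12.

Step 1: Check solvability.
gcd(78, 30) = 6
Since 6 divides 12, solutions exist.

Step 2: Apply extended Euclidean algorithm to find gcd.
We find integers such that 78*x0 + 30*y0 = 6

Step 3: Scale the particular solution.
Multiply by 12/6 = 2:
u = 4, v = -10

Step 4: Verify.
78*(4) + 30*(-10) = 12 = 12 ✓

u = 4, v = -10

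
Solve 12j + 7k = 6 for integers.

Step 1: Check solvability.
gcd(12, 7) = 1
Since 1 divides 6, solutions exist.

Step 2: Apply extended Euclidean algorithm to find gcd.
We find integers such that 12*x0 + 7*y0 = 1

Step 3: Scale the particular solution.
Multiply by 6/1 = 6:
j = 18, k = -30

Step 4: Verify.
12*(18) + 7*(-30) = 6 = 6 ✓

j = 18, k = -30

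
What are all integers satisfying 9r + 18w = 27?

Step 1: Compute gcd(9, 18) = 9.
Since 9 divides 27, solutions exist.

Step 2: Find a particular solution using extended Euclidean algorithm.
We get r₀ = 3, w₀ = 0.
Check: 9*3 + 18*0 = 27 = 27 ✓

Step 3: Write the general solution.
r = 3 + (18/9)t = 3 + 2t
w = 0 - (9/9)t = 0 - 1t
for any integer t.

r = 3 + 2t, w = 0 - 1t for integer t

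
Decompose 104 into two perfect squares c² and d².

We need to find integers c, d > 0 such that c² + d² = 104.
Trying c = 2: d² = 104 - 2² = 104 - 4 = 100
d = 10
Check: 2² + 10² = 4 + 100 = 104 ✓

104 = 2² + 10²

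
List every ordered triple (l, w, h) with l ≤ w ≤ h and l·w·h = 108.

Iterate l from 1 to ⌊108^(1/3)⌋. For each l dividing 108, iterate w ≥ l with w dividing 108/l, and set h = 108/(l·w).
Triples found (12): (1×1×108), (1×2×54), (1×3×36), (1×4×27), (1×6×18), (1×9×12), (2×2×27), (2×3×18), (2×6×9), (3×3×12), (3×4×9), (3×6×6)

(1×1×108), (1×2×54), (1×3×36), (1×4×27), (1×6×18), (1×9×12), (2×2×27), (2×3×18), (2×6×9), (3×3×12), (3×4×9), (3×6×6)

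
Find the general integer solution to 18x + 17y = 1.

Step 1: Compute gcd(18, 17) = 1.
Since 1 divides 1, solutions exist.

Step 2: Find a particular solution using extended Euclidean algorithm.
We get x₀ = 1, y₀ = -1.
Check: 18*1 + 17*-1 = 1 = 1 ✓

Step 3: Write the general solution.
x = 1 + (17/1)t = 1 + 17t
y = -1 - (18/1)t = -1 - 18t
for any integer t.

x = 1 + 17t, y = -1 - 18t for integer t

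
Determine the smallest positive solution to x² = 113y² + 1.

We seek the smallest positive integers (x, y) with x² - 113y² = 1, i.e., x² = 113y² + 1.
Try successive y values:
y = 1: x² = 113·1² + 1 = 114, not a perfect square
y = 2: x² = 113·2² + 1 = 453, not a perfect square
y = 3: x² = 113·3² + 1 = 1018, not a perfect square
... continuing the search (or via continued fractions) ...
y = 113296: x² = 113·113296² + 1 = 1450466148609, x = 1204353 ✓

Verify: 1204353² - 113·113296² = 1450466148609 - 1450466148608 = 1 ✓

x = 1204353, y = 113296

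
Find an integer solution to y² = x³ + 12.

Try small integer x values and check whether x³ + 12 is a perfect square.
x = -2: x³ + 12 = -2³ + 12 = -8 + 12 = 4
Is 4 a perfect square? 2² = 4 ✓
So (x, y) = (-2, -2) is a solution.

x = -2, y = -2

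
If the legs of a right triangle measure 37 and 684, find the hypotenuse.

c² = a² + b² = 37² + 684² = 1369 + 467856 = 469225
c = 685

685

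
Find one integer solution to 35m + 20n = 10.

Step 1: Check solvability.
gcd(35, 20) = 5
Since 5 divides 10, solutions exist.

Step 2: Apply extended Euclidean algorithm to find gcd.
We find integers such that 35*x0 + 20*y0 = 5

Step 3: Scale the particular solution.
Multiply by 10/5 = 2:
m = -2, n = 4

Step 4: Verify.
35*(-2) + 20*(4) = 10 = 10 ✓

m = -2, n = 4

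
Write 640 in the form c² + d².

We need to find integers c, d > 0 such that c² + d² = 640.
Trying c = 8: d² = 640 - 8² = 640 - 64 = 576
d = 24
Check: 8² + 24² = 64 + 576 = 640 ✓

640 = 8² + 24²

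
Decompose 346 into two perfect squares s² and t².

We need to find integers s, t > 0 such that s² + t² = 346.
Trying s = 11: t² = 346 - 11² = 346 - 121 = 225
t = 15
Check: 11² + 15² = 121 + 225 = 346 ✓

346 = 11² + 15²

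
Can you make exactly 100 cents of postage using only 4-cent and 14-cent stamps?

We need non-negative x, y with 4x + 14y = 100.
gcd(4, 14) = 2 divides 100, so integer solutions exist.
Search for a non-negative one: x = 4 gives 14y = 100 - 16 = 84, so y = 6.
Check: 4·4 + 14·6 = 100 ✓

Yes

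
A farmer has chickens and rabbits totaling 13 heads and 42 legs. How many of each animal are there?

Let c = chickens, r = rabbits.
Heads: c + r = 13
Legs: 2c + 4r = 42
From the first equation, c = 13 - r. Substitute:
2(13 - r) + 4r = 42
26 + 2r = 42
r = (42 - 26)/2 = 8
c = 13 - 8 = 5

Chickens: 5, Rabbits: 8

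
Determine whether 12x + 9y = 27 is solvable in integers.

Step 1: Compute gcd(12, 9).
gcd(12, 9) = 3

Step 2: Check divisibility.
Does 3 divide 27? 27 = 3 x 9, so yes.

By the theorem on linear Diophantine equations, 12x + 9y = 27 has integer solutions if and only if gcd(12, 9) divides 27. Since 3 | 27, solutions exist.

Yes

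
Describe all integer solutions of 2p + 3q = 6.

Step 1: Compute gcd(2, 3) = 1.
Since 1 divides 6, solutions exist.

Step 2: Find a particular solution using extended Euclidean algorithm.
We get p₀ = -6, q₀ = 6.
Check: 2*-6 + 3*6 = 6 = 6 ✓

Step 3: Write the general solution.
p = -6 + (3/1)t = -6 + 3t
q = 6 - (2/1)t = 6 - 2t
for any integer t.

p = -6 + 3t, q = 6 - 2t for integer t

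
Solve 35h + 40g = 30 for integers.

Step 1: Check solvability.
gcd(35, 40) = 5
Since 5 divides 30, solutions exist.

Step 2: Apply extended Euclidean algorithm to find gcd.
We find integers such that 35*x0 + 40*y0 = 5

Step 3: Scale the particular solution.
Multiply by 30/5 = 6:
h = -6, g = 6

Step 4: Verify.
35*(-6) + 40*(6) = 30 = 30 ✓

h = -6, g = 6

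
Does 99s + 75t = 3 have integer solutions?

Step 1: Compute gcd(99, 75).
gcd(99, 75) = 3

Step 2: Check divisibility.
Does 3 divide 3? 3 = 3 x 1, so yes.

By the theorem on linear Diophantine equations, 99s + 75t = 3 has integer solutions if and only if gcd(99, 75) divides 3. Since 3 | 3, solutions exist.

Yes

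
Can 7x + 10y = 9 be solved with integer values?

Step 1: Compute gcd(7, 10).
gcd(7, 10) = 1

Step 2: Check divisibility.
Does 1 divide 9? 9 = 1 x 9, so yes.

By the theorem on linear Diophantine equations, 7x + 10y = 9 has integer solutions if and only if gcd(7, 10) divides 9. Since 1 | 9, solutions exist.

Yes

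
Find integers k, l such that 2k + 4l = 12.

Step 1: Check solvability.
gcd(2, 4) = 2
Since 2 divides 12, solutions exist.

Step 2: Apply extended Euclidean algorithm to find gcd.
We find integers such that 2*x0 + 4*y0 = 2

Step 3: Scale the particular solution.
Multiply by 12/2 = 6:
k = 6, l = 0

Step 4: Verify.
2*(6) + 4*(0) = 12 = 12 ✓

k = 6, l = 0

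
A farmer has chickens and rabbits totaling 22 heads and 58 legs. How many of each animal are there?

Let c = chickens, r = rabbits.
Heads: c + r = 22
Legs: 2c + 4r = 58
From the first equation, c = 22 - r. Substitute:
2(22 - r) + 4r = 58
44 + 2r = 58
r = (58 - 44)/2 = 7
c = 22 - 7 = 15

Chickens: 15, Rabbits: 7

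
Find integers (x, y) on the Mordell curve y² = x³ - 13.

Try small integer x values and check whether x³ - 13 is a perfect square.
x = 17: x³ - 13 = 17³ - 13 = 4913 - 13 = 4900
Is 4900 a perfect square? 70² = 4900 ✓
So (x, y) = (17, -70) is a solution.

x = 17, y = -70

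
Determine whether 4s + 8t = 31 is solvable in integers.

Step 1: Compute gcd(4, 8).
gcd(4, 8) = 4

Step 2: Check divisibility.
Does 4 divide 31? 31 = 4 x 7 + 3, so no.

By the theorem on linear Diophantine equations, 4s + 8t = 31 has integer solutions if and only if gcd(4, 8) divides 31. Since 4 does not divide 31, no solutions exist.

No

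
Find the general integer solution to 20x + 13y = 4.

Step 1: Compute gcd(20, 13) = 1.
Since 1 divides 4, solutions exist.

Step 2: Find a particular solution using extended Euclidean algorithm.
We get x₀ = 8, y₀ = -12.
Check: 20*8 + 13*-12 = 4 = 4 ✓

Step 3: Write the general solution.
x = 8 + (13/1)t = 8 + 13t
y = -12 - (20/1)t = -12 - 20t
for any integer t.

x = 8 + 13t, y = -12 - 20t for integer t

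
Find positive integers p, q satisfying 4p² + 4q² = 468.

Try small values of p and check whether (468 - 4p²)/4 is a perfect square.
p = 6: 4·6² = 144, so 4q² = 468 - 144 = 324, giving q² = 81, q = 9.
Check: 4·6² + 4·9² = 144 + 324 = 468 ✓

p = 6, q = 9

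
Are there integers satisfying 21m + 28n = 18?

Step 1: Compute gcd(21, 28).
gcd(21, 28) = 7

Step 2: Check divisibility.
Does 7 divide 18? 18 = 7 x 2 + 4, so no.

By the theorem on linear Diophantine equations, 21m + 28n = 18 has integer solutions if and only if gcd(21, 28) divides 18. Since 7 does not divide 18, no solutions exist.

No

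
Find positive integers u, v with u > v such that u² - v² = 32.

Factor: u² - v² = (u+v)(u-v) = 32.
We need two factors of 32 with the same parity.
Use u+v = 16 and u-v = 2 (product 16·2 = 32).
Adding: 2u = 18, so u = 9.
Subtracting: 2v = 14, so v = 7.
Check: 9² - 7² = 81 - 49 = 32 ✓

u = 9, v = 7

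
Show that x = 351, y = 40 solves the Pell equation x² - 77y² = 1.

Compute x² = 351² = 123201
Compute 77y² = 77·40² = 77·1600 = 123200
x² - 77y² = 123201 - 123200 = 1
Since this equals 1, (351, 40) is a solution.

Yes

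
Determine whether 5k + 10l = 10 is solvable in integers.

Step 1: Compute gcd(5, 10).
gcd(5, 10) = 5

Step 2: Check divisibility.
Does 5 divide 10? 10 = 5 x 2, so yes.

By the theorem on linear Diophantine equations, 5k + 10l = 10 has integer solutions if and only if gcd(5, 10) divides 10. Since 5 | 10, solutions exist.

Yes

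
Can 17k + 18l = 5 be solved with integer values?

Step 1: Compute gcd(17, 18).
gcd(17, 18) = 1

Step 2: Check divisibility.
Does 1 divide 5? 5 = 1 x 5, so yes.

By the theorem on linear Diophantine equations, 17k + 18l = 5 has integer solutions if and only if gcd(17, 18) divides 5. Since 1 | 5, solutions exist.

Yes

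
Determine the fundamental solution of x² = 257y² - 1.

We need x² = 257y² - 1. Try successive y:
y = 1: x² = 257·1² - 1 = 256 = 16² ✓
Check: 16² - 257·1² = 256 - 257 = -1 ✓

x = 16, y = 1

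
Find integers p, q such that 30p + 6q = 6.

Step 1: Check solvability.
gcd(30, 6) = 6
Since 6 divides 6, solutions exist.

Step 2: Apply extended Euclidean algorithm to find gcd.
We find integers such that 30*x0 + 6*y0 = 6

Step 3: Scale the particular solution.
Multiply by 6/6 = 1:
p = 0, q = 1

Step 4: Verify.
30*(0) + 6*(1) = 6 = 6 ✓

p = 0, q = 1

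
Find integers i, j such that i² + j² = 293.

We need to find integers i, j > 0 such that i² + j² = 293.
Trying i = 2: j² = 293 - 2² = 293 - 4 = 289
j = 17
Check: 2² + 17² = 4 + 289 = 293 ✓

293 = 2² + 17²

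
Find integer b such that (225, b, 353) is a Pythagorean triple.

b² = c² - a² = 353² - 225² = 124609 - 50625 = 73984
b = sqrt(73984) = 272

272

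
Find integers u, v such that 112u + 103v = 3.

Step 1: Check solvability.
gcd(112, 103) = 1
Since 1 divides 3, solutions exist.

Step 2: Apply extended Euclidean algorithm to find gcd.
We find integers such that 112*x0 + 103*y0 = 1

Step 3: Scale the particular solution.
Multiply by 3/1 = 3:
u = 69, v = -75

Step 4: Verify.
112*(69) + 103*(-75) = 3 = 3 ✓

u = 69, v = -75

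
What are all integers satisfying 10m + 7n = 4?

Step 1: Compute gcd(10, 7) = 1.
Since 1 divides 4, solutions exist.

Step 2: Find a particular solution using extended Euclidean algorithm.
We get m₀ = -8, n₀ = 12.
Check: 10*-8 + 7*12 = 4 = 4 ✓

Step 3: Write the general solution.
m = -8 + (7/1)t = -8 + 7t
n = 12 - (10/1)t = 12 - 10t
for any integer t.

m = -8 + 7t, n = 12 - 10t for integer t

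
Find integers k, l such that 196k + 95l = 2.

Step 1: Check solvability.
gcd(196, 95) = 1
Since 1 divides 2, solutions exist.

Step 2: Apply extended Euclidean algorithm to find gcd.
We find integers such that 196*x0 + 95*y0 = 1

Step 3: Scale the particular solution.
Multiply by 2/1 = 2:
k = 32, l = -66

Step 4: Verify.
196*(32) + 95*(-66) = 2 = 2 ✓

k = 32, l = -66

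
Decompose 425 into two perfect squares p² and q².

We need to find integers p, q > 0 such that p² + q² = 425.
Trying p = 5: q² = 425 - 5² = 425 - 25 = 400
q = 20
Check: 5² + 20² = 25 + 400 = 425 ✓

425 = 5² + 20²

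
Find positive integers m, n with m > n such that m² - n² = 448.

Factor: m² - n² = (m+n)(m-n) = 448.
We need two factors of 448 with the same parity.
Use m+n = 224 and m-n = 2 (product 224·2 = 448).
Adding: 2m = 226, so m = 113.
Subtracting: 2n = 222, so n = 111.
Check: 113² - 111² = 12769 - 12321 = 448 ✓

m = 113, n = 111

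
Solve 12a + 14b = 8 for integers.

Step 1: Check solvability.
gcd(12, 14) = 2
Since 2 divides 8, solutions exist.

Step 2: Apply extended Euclidean algorithm to find gcd.
We find integers such that 12*x0 + 14*y0 = 2

Step 3: Scale the particular solution.
Multiply by 8/2 = 4:
a = -4, b = 4

Step 4: Verify.
12*(-4) + 14*(4) = 8 = 8 ✓

a = -4, b = 4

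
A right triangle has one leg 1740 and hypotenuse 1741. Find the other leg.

a² = c² - b² = 3031081 - 3027600 = 3481
a = 59

59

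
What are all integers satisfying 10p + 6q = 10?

Step 1: Compute gcd(10, 6) = 2.
Since 2 divides 10, solutions exist.

Step 2: Find a particular solution using extended Euclidean algorithm.
We get p₀ = -5, q₀ = 10.
Check: 10*-5 + 6*10 = 10 = 10 ✓

Step 3: Write the general solution.
p = -5 + (6/2)t = -5 + 3t
q = 10 - (10/2)t = 10 - 5t
for any integer t.

p = -5 + 3t, q = 10 - 5t for integer t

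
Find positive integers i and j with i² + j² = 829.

We need to find integers i, j > 0 such that i² + j² = 829.
Trying i = 10: j² = 829 - 10² = 829 - 100 = 729
j = 27
Check: 10² + 27² = 100 + 729 = 829 ✓

829 = 10² + 27²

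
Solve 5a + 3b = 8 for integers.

Step 1: Check solvability.
gcd(5, 3) = 1
Since 1 divides 8, solutions exist.

Step 2: Apply extended Euclidean algorithm to find gcd.
We find integers such that 5*x0 + 3*y0 = 1

Step 3: Scale the particular solution.
Multiply by 8/1 = 8:
a = -8, b = 16

Step 4: Verify.
5*(-8) + 3*(16) = 8 = 8 ✓

a = -8, b = 16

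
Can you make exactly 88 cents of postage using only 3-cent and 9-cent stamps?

We need non-negative x, y with 3x + 9y = 88.
gcd(3, 9) = 3, and 3 does not divide 88.
No integer solutions exist, so certainly no non-negative ones.

No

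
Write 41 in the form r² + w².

We need to find integers r, w > 0 such that r² + w² = 41.
Trying r = 4: w² = 41 - 4² = 41 - 16 = 25
w = 5
Check: 4² + 5² = 16 + 25 = 41 ✓

41 = 4² + 5²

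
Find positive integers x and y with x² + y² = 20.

We need to find integers x, y > 0 such that x² + y² = 20.
Trying x = 2: y² = 20 - 2² = 20 - 4 = 16
y = 4
Check: 2² + 4² = 4 + 16 = 20 ✓

20 = 2² + 4²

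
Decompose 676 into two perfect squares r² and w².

We need to find integers r, w > 0 such that r² + w² = 676.
Trying r = 10: w² = 676 - 10² = 676 - 100 = 576
w = 24
Check: 10² + 24² = 100 + 576 = 676 ✓

676 = 10² + 24²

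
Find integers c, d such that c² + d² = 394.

We need to find integers c, d > 0 such that c² + d² = 394.
Trying c = 13: d² = 394 - 13² = 394 - 169 = 225
d = 15
Check: 13² + 15² = 169 + 225 = 394 ✓

394 = 13² + 15²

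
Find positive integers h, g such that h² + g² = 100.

Search for h with 100 - h² a perfect square.
h = 6: 100 - 6² = 100 - 36 = 64 = 8² ✓
So h = 6, g = 8.

h = 6, g = 8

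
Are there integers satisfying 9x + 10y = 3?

Step 1: Compute gcd(9, 10).
gcd(9, 10) = 1

Step 2: Check divisibility.
Does 1 divide 3? 3 = 1 x 3, so yes.

By the theorem on linear Diophantine equations, 9x + 10y = 3 has integer solutions if and only if gcd(9, 10) divides 3. Since 1 | 3, solutions exist.

Yes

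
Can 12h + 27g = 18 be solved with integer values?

Step 1: Compute gcd(12, 27).
gcd(12, 27) = 3

Step 2: Check divisibility.
Does 3 divide 18? 18 = 3 x 6, so yes.

By the theorem on linear Diophantine equations, 12h + 27g = 18 has integer solutions if and only if gcd(12, 27) divides 18. Since 3 | 18, solutions exist.

Yes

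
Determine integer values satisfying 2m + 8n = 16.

Step 1: Check solvability.
gcd(2, 8) = 2
Since 2 divides 16, solutions exist.

Step 2: Apply extended Euclidean algorithm to find gcd.
We find integers such that 2*x0 + 8*y0 = 2

Step 3: Scale the particular solution.
Multiply by 16/2 = 8:
m = 8, n = 0

Step 4: Verify.
2*(8) + 8*(0) = 16 = 16 ✓

m = 8, n = 0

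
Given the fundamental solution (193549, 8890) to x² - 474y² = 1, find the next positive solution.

Solutions to x² - Dy² = 1 are generated by powers of (x₀ + y₀√D).
The next solution satisfies x₁ + y₁√474 = (x₀ + y₀√474)², giving:
x₁ = x₀² + 474y₀² = 193549² + 474·8890² = 37461215401 + 37461215400 = 74922430801
y₁ = 2x₀y₀ = 2·193549·8890 = 3441301220

Verify: 74922430801² - 474·3441301220² = 5613370637130633501601 - 5613370637130633501600 = 1 ✓

x = 74922430801, y = 3441301220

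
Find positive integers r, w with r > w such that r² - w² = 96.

Factor: r² - w² = (r+w)(r-w) = 96.
We need two factors of 96 with the same parity.
Use r+w = 48 and r-w = 2 (product 48·2 = 96).
Adding: 2r = 50, so r = 25.
Subtracting: 2w = 46, so w = 23.
Check: 25² - 23² = 625 - 529 = 96 ✓

r = 25, w = 23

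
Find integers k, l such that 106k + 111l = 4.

Step 1: Check solvability.
gcd(106, 111) = 1
Since 1 divides 4, solutions exist.

Step 2: Apply extended Euclidean algorithm to find gcd.
We find integers such that 106*x0 + 111*y0 = 1

Step 3: Scale the particular solution.
Multiply by 4/1 = 4:
k = 88, l = -84

Step 4: Verify.
106*(88) + 111*(-84) = 4 = 4 ✓

k = 88, l = -84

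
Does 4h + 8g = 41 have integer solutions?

Step 1: Compute gcd(4, 8).
gcd(4, 8) = 4

Step 2: Check divisibility.
Does 4 divide 41? 41 = 4 x 10 + 1, so no.

By the theorem on linear Diophantine equations, 4h + 8g = 41 has integer solutions if and only if gcd(4, 8) divides 41. Since 4 does not divide 41, no solutions exist.

No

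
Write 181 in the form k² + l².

We need to find integers k, l > 0 such that k² + l² = 181.
Trying k = 9: l² = 181 - 9² = 181 - 81 = 100
l = 10
Check: 9² + 10² = 81 + 100 = 181 ✓

181 = 9² + 10²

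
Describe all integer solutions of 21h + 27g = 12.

Step 1: Compute gcd(21, 27) = 3.
Since 3 divides 12, solutions exist.

Step 2: Find a particular solution using extended Euclidean algorithm.
We get h₀ = 16, g₀ = -12.
Check: 21*16 + 27*-12 = 12 = 12 ✓

Step 3: Write the general solution.
h = 16 + (27/3)t = 16 + 9t
g = -12 - (21/3)t = -12 - 7t
for any integer t.

h = 16 + 9t, g = -12 - 7t for integer t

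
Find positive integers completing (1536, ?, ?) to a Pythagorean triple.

We need the other leg and hypotenuse such that 1536² + x² = c².
Take x = 8120, c = 8264: 1536² + 8120² = 2359296 + 65934400 = 68293696 = 8264² ✓
Triple: (8120, 1536, 8264)

(8120, 1536, 8264)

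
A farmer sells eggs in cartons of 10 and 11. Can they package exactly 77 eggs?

We need non-negative a, b with 10a + 11b = 77.
gcd(10, 11) = 1 divides 77.
Try a = 0: 11b = 77 - 0 = 77, so b = 7.
One way: 0 cartons of 10 and 7 cartons of 11.

Yes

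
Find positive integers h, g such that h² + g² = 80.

Search for h with 80 - h² a perfect square.
h = 4: 80 - 4² = 80 - 16 = 64 = 8² ✓
So h = 4, g = 8.

h = 4, g = 8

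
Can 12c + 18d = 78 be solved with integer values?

Step 1: Compute gcd(12, 18).
gcd(12, 18) = 6

Step 2: Check divisibility.
Does 6 divide 78? 78 = 6 x 13, so yes.

By the theorem on linear Diophantine equations, 12c + 18d = 78 has integer solutions if and only if gcd(12, 18) divides 78. Since 6 | 78, solutions exist.

Yes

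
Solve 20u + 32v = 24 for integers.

Step 1: Check solvability.
gcd(20, 32) = 4
Since 4 divides 24, solutions exist.

Step 2: Apply extended Euclidean algorithm to find gcd.
We find integers such that 20*x0 + 32*y0 = 4

Step 3: Scale the particular solution.
Multiply by 24/4 = 6:
u = -18, v = 12

Step 4: Verify.
20*(-18) + 32*(12) = 24 = 24 ✓

u = -18, v = 12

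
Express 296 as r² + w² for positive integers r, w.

We need to find integers r, w > 0 such that r² + w² = 296.
Trying r = 10: w² = 296 - 10² = 296 - 100 = 196
w = 14
Check: 10² + 14² = 100 + 196 = 296 ✓

296 = 10² + 14²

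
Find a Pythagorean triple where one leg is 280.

We need the other leg and hypotenuse such that 280² + x² = c².
Take x = 351, c = 449: 280² + 351² = 78400 + 123201 = 201601 = 449² ✓
Triple: (351, 280, 449)

(351, 280, 449)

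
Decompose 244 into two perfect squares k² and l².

We need to find integers k, l > 0 such that k² + l² = 244.
Trying k = 10: l² = 244 - 10² = 244 - 100 = 144
l = 12
Check: 10² + 12² = 100 + 144 = 244 ✓

244 = 10² + 12²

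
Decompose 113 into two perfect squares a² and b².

We need to find integers a, b > 0 such that a² + b² = 113.
Trying a = 7: b² = 113 - 7² = 113 - 49 = 64
b = 8
Check: 7² + 8² = 49 + 64 = 113 ✓

113 = 7² + 8²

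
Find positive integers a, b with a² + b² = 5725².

We need a² + b² = 5725² = 32775625.
Trying: 2115² + 5320² = 4473225 + 28302400 = 32775625 ✓

(2115, 5320, 5725)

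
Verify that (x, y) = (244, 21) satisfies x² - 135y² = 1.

Compute x² = 244² = 59536
Compute 135y² = 135·21² = 135·441 = 59535
x² - 135y² = 59536 - 59535 = 1
Since this equals 1, (244, 21) is a solution.

Yes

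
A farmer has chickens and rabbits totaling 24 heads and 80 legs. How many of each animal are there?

Let c = chickens, r = rabbits.
Heads: c + r = 24
Legs: 2c + 4r = 80
From the first equation, c = 24 - r. Substitute:
2(24 - r) + 4r = 80
48 + 2r = 80
r = (80 - 48)/2 = 16
c = 24 - 16 = 8

Chickens: 8, Rabbits: 16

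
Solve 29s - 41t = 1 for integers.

Step 1: Check solvability.
gcd(29, 41) = 1
Since 1 divides 1, solutions exist.

Step 2: Apply extended Euclidean algorithm to find gcd.
We find integers such that 29*x0 + 41*y0 = 1

Step 3: Scale the particular solution.
Multiply by 1/1 = 1:
s = 17, t = 12

Step 4: Verify.
29*(17) - 41*(12) = 1 = 1 ✓

s = 17, t = 12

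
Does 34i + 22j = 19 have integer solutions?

Step 1: Compute gcd(34, 22).
gcd(34, 22) = 2

Step 2: Check divisibility.
Does 2 divide 19? 19 = 2 x 9 + 1, so no.

By the theorem on linear Diophantine equations, 34i + 22j = 19 has integer solutions if and only if gcd(34, 22) divides 19. Since 2 does not divide 19, no solutions exist.

No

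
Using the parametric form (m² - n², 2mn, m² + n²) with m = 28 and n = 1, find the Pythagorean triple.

a = m² - n² = 784 - 1 = 783
b = 2mn = 2·28·1 = 56
c = m² + n² = 784 + 1 = 785
Verify: 783² + 56² = 613089 + 3136 = 616225 = 785² ✓

(783, 56, 785)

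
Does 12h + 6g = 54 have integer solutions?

Step 1: Compute gcd(12, 6).
gcd(12, 6) = 6

Step 2: Check divisibility.
Does 6 divide 54? 54 = 6 x 9, so yes.

By the theorem on linear Diophantine equations, 12h + 6g = 54 has integer solutions if and only if gcd(12, 6) divides 54. Since 6 | 54, solutions exist.

Yes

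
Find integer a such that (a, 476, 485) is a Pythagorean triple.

a² = c² - b² = 485² - 476² = 235225 - 226576 = 8649
a = sqrt(8649) = 93

93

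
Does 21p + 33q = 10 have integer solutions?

Step 1: Compute gcd(21, 33).
gcd(21, 33) = 3

Step 2: Check divisibility.
Does 3 divide 10? 10 = 3 x 3 + 1, so no.

By the theorem on linear Diophantine equations, 21p + 33q = 10 has integer solutions if and only if gcd(21, 33) divides 10. Since 3 does not divide 10, no solutions exist.

No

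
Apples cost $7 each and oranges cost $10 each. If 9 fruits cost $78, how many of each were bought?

Let a = apples, o = oranges.
a + o = 9
7a + 10o = 78
Substitute o = 9 - a:
7a + 10(9 - a) = 78
(7 - 10)a = 78 - 90
-3a = -12
a = 4, o = 9 - 4 = 5

Apples: 4, Oranges: 5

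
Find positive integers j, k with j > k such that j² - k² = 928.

Factor: j² - k² = (j+k)(j-k) = 928.
We need two factors of 928 with the same parity.
Use j+k = 464 and j-k = 2 (product 464·2 = 928).
Adding: 2j = 466, so j = 233.
Subtracting: 2k = 462, so k = 231.
Check: 233² - 231² = 54289 - 53361 = 928 ✓

j = 233, k = 231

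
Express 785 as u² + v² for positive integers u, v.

We need to find integers u, v > 0 such that u² + v² = 785.
Trying u = 1: v² = 785 - 1² = 785 - 1 = 784
v = 28
Check: 1² + 28² = 1 + 784 = 785 ✓

785 = 1² + 28²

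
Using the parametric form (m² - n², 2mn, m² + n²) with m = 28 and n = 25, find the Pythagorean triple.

a = m² - n² = 28² - 25² = 784 - 625 = 159
b = 2mn = 2·28·25 = 1400
c = m² + n² = 784 + 625 = 1409
Verify: 159² + 1400² = 25281 + 1960000 = 1985281 = 1409² ✓

(159, 1400, 1409)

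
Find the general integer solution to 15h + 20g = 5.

Step 1: Compute gcd(15, 20) = 5.
Since 5 divides 5, solutions exist.

Step 2: Find a particular solution using extended Euclidean algorithm.
We get h₀ = -1, g₀ = 1.
Check: 15*-1 + 20*1 = 5 = 5 ✓

Step 3: Write the general solution.
h = -1 + (20/5)t = -1 + 4t
g = 1 - (15/5)t = 1 - 3t
for any integer t.

h = -1 + 4t, g = 1 - 3t for integer t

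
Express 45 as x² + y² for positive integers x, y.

We need to find integers x, y > 0 such that x² + y² = 45.
Trying x = 3: y² = 45 - 3² = 45 - 9 = 36
y = 6
Check: 3² + 6² = 9 + 36 = 45 ✓

45 = 3² + 6²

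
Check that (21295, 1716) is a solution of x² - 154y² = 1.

Compute x² = 21295² = 453477025
Compute 154y² = 154·1716² = 154·2944656 = 453477024
x² - 154y² = 453477025 - 453477024 = 1
Since this equals 1, (21295, 1716) is a solution.

Yes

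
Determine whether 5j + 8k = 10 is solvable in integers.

Step 1: Compute gcd(5, 8).
gcd(5, 8) = 1

Step 2: Check divisibility.
Does 1 divide 10? 10 = 1 x 10, so yes.

By the theorem on linear Diophantine equations, 5j + 8k = 10 has integer solutions if and only if gcd(5, 8) divides 10. Since 1 | 10, solutions exist.

Yes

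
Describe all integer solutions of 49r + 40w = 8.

Step 1: Compute gcd(49, 40) = 1.
Since 1 divides 8, solutions exist.

Step 2: Find a particular solution using extended Euclidean algorithm.
We get r₀ = 72, w₀ = -88.
Check: 49*72 + 40*-88 = 8 = 8 ✓

Step 3: Write the general solution.
r = 72 + (40/1)t = 72 + 40t
w = -88 - (49/1)t = -88 - 49t
for any integer t.

r = 72 + 40t, w = -88 - 49t for integer t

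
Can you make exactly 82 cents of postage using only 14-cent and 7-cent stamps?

We need non-negative x, y with 14x + 7y = 82.
gcd(14, 7) = 7, and 7 does not divide 82.
No integer solutions exist, so certainly no non-negative ones.

No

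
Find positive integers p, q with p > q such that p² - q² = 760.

Factor: p² - q² = (p+q)(p-q) = 760.
We need two factors of 760 with the same parity.
Use p+q = 380 and p-q = 2 (product 380·2 = 760).
Adding: 2p = 382, so p = 191.
Subtracting: 2q = 378, so q = 189.
Check: 191² - 189² = 36481 - 35721 = 760 ✓

p = 191, q = 189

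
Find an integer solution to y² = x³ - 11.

Try small integer x values and check whether x³ - 11 is a perfect square.
x = 15: x³ - 11 = 15³ - 11 = 3375 - 11 = 3364
Is 3364 a perfect square? 58² = 3364 ✓
So (x, y) = (15, -58) is a solution.

x = 15, y = -58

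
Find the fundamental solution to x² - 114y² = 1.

We seek the smallest positive integers (x, y) with x² - 114y² = 1, i.e., x² = 114y² + 1.
Try successive y values:
y = 1: x² = 114·1² + 1 = 115, not a perfect square
y = 2: x² = 114·2² + 1 = 457, not a perfect square
y = 3: x² = 114·3² + 1 = 1027, not a perfect square
... continuing the search (or via continued fractions) ...
y = 96: x² = 114·96² + 1 = 1050625, x = 1025 ✓

Verify: 1025² - 114·96² = 1050625 - 1050624 = 1 ✓

x = 1025, y = 96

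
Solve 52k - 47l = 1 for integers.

Step 1: Check solvability.
gcd(52, 47) = 1
Since 1 divides 1, solutions exist.

Step 2: Apply extended Euclidean algorithm to find gcd.
We find integers such that 52*x0 + 47*y0 = 1

Step 3: Scale the particular solution.
Multiply by 1/1 = 1:
k = 19, l = 21

Step 4: Verify.
52*(19) - 47*(21) = 1 = 1 ✓

k = 19, l = 21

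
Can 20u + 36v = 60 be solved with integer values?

Step 1: Compute gcd(20, 36).
gcd(20, 36) = 4

Step 2: Check divisibility.
Does 4 divide 60? 60 = 4 x 15, so yes.

By the theorem on linear Diophantine equations, 20u + 36v = 60 has integer solutions if and only if gcd(20, 36) divides 60. Since 4 | 60, solutions exist.

Yes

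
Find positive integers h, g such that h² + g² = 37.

Search for h with 37 - h² a perfect square.
h = 1: 37 - 1² = 37 - 1 = 36 = 6² ✓
So h = 1, g = 6.

h = 1, g = 6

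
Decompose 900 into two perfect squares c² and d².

We need to find integers c, d > 0 such that c² + d² = 900.
Trying c = 18: d² = 900 - 18² = 900 - 324 = 576
d = 24
Check: 18² + 24² = 324 + 576 = 900 ✓

900 = 18² + 24²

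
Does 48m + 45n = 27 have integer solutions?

Step 1: Compute gcd(48, 45).
gcd(48, 45) = 3

Step 2: Check divisibility.
Does 3 divide 27? 27 = 3 x 9, so yes.

By the theorem on linear Diophantine equations, 48m + 45n = 27 has integer solutions if and only if gcd(48, 45) divides 27. Since 3 | 27, solutions exist.

Yes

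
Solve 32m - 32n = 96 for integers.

Step 1: Check solvability.
gcd(32, 32) = 32
Since 32 divides 96, solutions exist.

Step 2: Apply extended Euclidean algorithm to find gcd.
We find integers such that 32*x0 + 32*y0 = 32

Step 3: Scale the particular solution.
Multiply by 96/32 = 3:
m = 0, n = -3

Step 4: Verify.
32*(0) - 32*(-3) = 96 = 96 ✓

m = 0, n = -3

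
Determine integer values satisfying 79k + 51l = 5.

Step 1: Check solvability.
gcd(79, 51) = 1
Since 1 divides 5, solutions exist.

Step 2: Apply extended Euclidean algorithm to find gcd.
We find integers such that 79*x0 + 51*y0 = 1

Step 3: Scale the particular solution.
Multiply by 5/1 = 5:
k = -100, l = 155

Step 4: Verify.
79*(-100) + 51*(155) = 5 = 5 ✓

k = -100, l = 155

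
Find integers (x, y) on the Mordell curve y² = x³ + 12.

Try small integer x values and check whether x³ + 12 is a perfect square.
x = 13: x³ + 12 = 13³ + 12 = 2197 + 12 = 2209
Is 2209 a perfect square? 47² = 2209 ✓
So (x, y) = (13, -47) is a solution.

x = 13, y = -47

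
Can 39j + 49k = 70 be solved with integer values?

Step 1: Compute gcd(39, 49).
gcd(39, 49) = 1

Step 2: Check divisibility.
Does 1 divide 70? 70 = 1 x 70, so yes.

By the theorem on linear Diophantine equations, 39j + 49k = 70 has integer solutions if and only if gcd(39, 49) divides 70. Since 1 | 70, solutions exist.

Yes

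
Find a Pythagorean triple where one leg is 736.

We need the other leg and hypotenuse such that 736² + x² = c².
Take x = 930, c = 1186: 736² + 930² = 541696 + 864900 = 1406596 = 1186² ✓
Triple: (930, 736, 1186)

(930, 736, 1186)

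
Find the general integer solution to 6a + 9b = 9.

Step 1: Compute gcd(6, 9) = 3.
Since 3 divides 9, solutions exist.

Step 2: Find a particular solution using extended Euclidean algorithm.
We get a₀ = -3, b₀ = 3.
Check: 6*-3 + 9*3 = 9 = 9 ✓

Step 3: Write the general solution.
a = -3 + (9/3)t = -3 + 3t
b = 3 - (6/3)t = 3 - 2t
for any integer t.

a = -3 + 3t, b = 3 - 2t for integer t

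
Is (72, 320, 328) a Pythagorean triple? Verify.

Compute a² + b² = 72² + 320² = 5184 + 102400 = 107584
Compute c² = 328² = 107584
Since 107584 = 107584, confirmed.

Yes, it is a Pythagorean triple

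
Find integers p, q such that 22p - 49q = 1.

Step 1: Check solvability.
gcd(22, 49) = 1
Since 1 divides 1, solutions exist.

Step 2: Apply extended Euclidean algorithm to find gcd.
We find integers such that 22*x0 + 49*y0 = 1

Step 3: Scale the particular solution.
Multiply by 1/1 = 1:
p = -20, q = -9

Step 4: Verify.
22*(-20) - 49*(-9) = 1 = 1 ✓

p = -20, q = -9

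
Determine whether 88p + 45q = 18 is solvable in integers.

Step 1: Compute gcd(88, 45).
gcd(88, 45) = 1

Step 2: Check divisibility.
Does 1 divide 18? 18 = 1 x 18, so yes.

By the theorem on linear Diophantine equations, 88p + 45q = 18 has integer solutions if and only if gcd(88, 45) divides 18. Since 1 | 18, solutions exist.

Yes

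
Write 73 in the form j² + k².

We need to find integers j, k > 0 such that j² + k² = 73.
Trying j = 3: k² = 73 - 3² = 73 - 9 = 64
k = 8
Check: 3² + 8² = 9 + 64 = 73 ✓

73 = 3² + 8²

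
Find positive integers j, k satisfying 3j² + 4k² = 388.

Try small values of j and check whether (388 - 3j²)/4 is a perfect square.
j = 8: 3·8² = 192, so 4k² = 388 - 192 = 196, giving k² = 49, k = 7.
Check: 3·8² + 4·7² = 192 + 196 = 388 ✓

j = 8, k = 7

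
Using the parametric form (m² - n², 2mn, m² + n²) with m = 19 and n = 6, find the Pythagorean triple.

a = m² - n² = 361 - 36 = 325
b = 2mn = 2·19·6 = 228
c = m² + n² = 361 + 36 = 397
Verify: 325² + 228² = 105625 + 51984 = 157609 = 397² ✓

(325, 228, 397)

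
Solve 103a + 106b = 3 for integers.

Step 1: Check solvability.
gcd(103, 106) = 1
Since 1 divides 3, solutions exist.

Step 2: Apply extended Euclidean algorithm to find gcd.
We find integers such that 103*x0 + 106*y0 = 1

Step 3: Scale the particular solution.
Multiply by 3/1 = 3:
a = 105, b = -102

Step 4: Verify.
103*(105) + 106*(-102) = 3 = 3 ✓

a = 105, b = -102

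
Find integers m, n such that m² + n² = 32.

We need to find integers m, n > 0 such that m² + n² = 32.
Trying m = 4: n² = 32 - 4² = 32 - 16 = 16
n = 4
Check: 4² + 4² = 16 + 16 = 32 ✓

32 = 4² + 4²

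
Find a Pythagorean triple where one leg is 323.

We need the other leg and hypotenuse such that 323² + x² = c².
Take x = 36, c = 325: 323² + 36² = 104329 + 1296 = 105625 = 325² ✓
Triple: (323, 36, 325)

(323, 36, 325)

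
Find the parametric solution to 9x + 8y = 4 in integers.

Step 1: Compute gcd(9, 8) = 1.
Since 1 divides 4, solutions exist.

Step 2: Find a particular solution using extended Euclidean algorithm.
We get x₀ = 4, y₀ = -4.
Check: 9*4 + 8*-4 = 4 = 4 ✓

Step 3: Write the general solution.
x = 4 + (8/1)t = 4 + 8t
y = -4 - (9/1)t = -4 - 9t
for any integer t.

x = 4 + 8t, y = -4 - 9t for integer t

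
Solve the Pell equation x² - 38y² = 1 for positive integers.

We seek the smallest positive integers (x, y) with x² - 38y² = 1, i.e., x² = 38y² + 1.
Try successive y values:
y = 1: x² = 38·1² + 1 = 39, not a perfect square
y = 2: x² = 38·2² + 1 = 153, not a perfect square
y = 3: x² = 38·3² + 1 = 343, not a perfect square
... continuing the search (or via continued fractions) ...
y = 6: x² = 38·6² + 1 = 1369, x = 37 ✓

Verify: 37² - 38·6² = 1369 - 1368 = 1 ✓

x = 37, y = 6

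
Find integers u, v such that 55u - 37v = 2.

Step 1: Check solvability.
gcd(55, 37) = 1
Since 1 divides 2, solutions exist.

Step 2: Apply extended Euclidean algorithm to find gcd.
We find integers such that 55*x0 + 37*y0 = 1

Step 3: Scale the particular solution.
Multiply by 2/1 = 2:
u = -4, v = -6

Step 4: Verify.
55*(-4) - 37*(-6) = 2 = 2 ✓

u = -4, v = -6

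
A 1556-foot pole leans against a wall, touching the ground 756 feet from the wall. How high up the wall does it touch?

The ladder, wall, and ground form a right triangle with hypotenuse 1556 and one leg 756.
By the Pythagorean theorem: h² = 1556² - 756² = 2421136 - 571536 = 1849600
h = √1849600 = 1360 feet

1360 feet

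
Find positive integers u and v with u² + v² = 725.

We need to find integers u, v > 0 such that u² + v² = 725.
Trying u = 7: v² = 725 - 7² = 725 - 49 = 676
v = 26
Check: 7² + 26² = 49 + 676 = 725 ✓

725 = 7² + 26²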